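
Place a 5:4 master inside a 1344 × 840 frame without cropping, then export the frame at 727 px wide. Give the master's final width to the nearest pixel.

568 px

At 1344×840 the master is height-limited, so width = 840 × 5/4 ≈ 1050.00 px.
Resizing to 727 px wide multiplies everything by 0.5409: 1050.00 → 567.97 px.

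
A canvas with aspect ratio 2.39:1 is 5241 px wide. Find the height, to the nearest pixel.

At 2.39:1, 5241 / 2.390 ≈ 2192.89.

2193 px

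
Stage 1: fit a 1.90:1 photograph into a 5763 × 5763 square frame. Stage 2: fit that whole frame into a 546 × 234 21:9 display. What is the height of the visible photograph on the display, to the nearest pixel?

1.90:1 in 5763×5763: fills the width, so the photograph is 5763.00 × 3033.16.
Second fit — the square canvas into 546×234 spans the height: 234.00 × 234.00 (×0.0406 from 5763×5763).
So the photograph's height is 3033.16 × 0.0406 ≈ 123.16.

123 px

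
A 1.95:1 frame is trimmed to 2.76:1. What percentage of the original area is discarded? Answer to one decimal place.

29.3%

2.76:1 is wider than 1.95:1, so the crop keeps the full width and trims the height.
Area ratio = (1.950)/(2.760) = 70.65%; the remaining 29.35% is cropped out.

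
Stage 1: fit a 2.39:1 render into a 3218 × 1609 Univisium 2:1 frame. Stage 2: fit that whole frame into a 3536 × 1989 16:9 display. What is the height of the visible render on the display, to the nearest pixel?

2.39:1 in 3218×1609: fills the width, so the render is 3218.00 × 1346.44.
Univisium 2:1 in 3536×1989: fills the width, so the intermediate becomes 3536.00 × 1768.00 — a scale of ×1.0988.
So the render's height is 1346.44 × 1.0988 ≈ 1479.50.

1479 px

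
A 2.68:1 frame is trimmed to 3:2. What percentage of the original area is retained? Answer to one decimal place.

Going from 2.68:1 to 3:2 means cutting width while keeping height.
(1.500)/(2.680) ≈ 0.560 of the area survives.

56.0%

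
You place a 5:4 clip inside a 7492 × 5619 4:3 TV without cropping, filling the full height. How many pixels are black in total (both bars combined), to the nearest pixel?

2631097 pixels

The clip is 5619 × 5/4 ≈ 7023.7500 px wide.
Leftover width: 7492 − 7023.7500 = 468.2500 px.
Bar area = 468.2500 × 5619 ≈ 2631097 px.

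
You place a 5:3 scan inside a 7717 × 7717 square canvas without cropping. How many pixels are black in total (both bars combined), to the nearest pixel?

5:3 is wider than square, so it spans the full width.
The scan is 7717 × 3/5 ≈ 4630.2000 px tall.
Black = 7717 − 4630.2000 = 3086.8000 px.
Bar area = 3086.8000 × 7717 ≈ 23820836 px.

23820836 pixels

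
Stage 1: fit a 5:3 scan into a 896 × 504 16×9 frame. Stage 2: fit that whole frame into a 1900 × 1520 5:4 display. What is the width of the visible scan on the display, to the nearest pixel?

First fit — 5:3 into 896×504 spans the height: 840.00 × 504.00.
16×9 in 1900×1520: fills the width, so the intermediate becomes 1900.00 × 1068.75 — a scale of ×2.1205.
Applying the same ×2.1205: 840.00 → 1781.25.

1781 px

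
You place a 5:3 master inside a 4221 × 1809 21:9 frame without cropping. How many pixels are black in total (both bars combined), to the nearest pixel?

2181654 pixels

5:3 is narrower than 21:9, so it spans the full height.
The master is 1809 × 5/3 ≈ 3015.0000 px wide.
Leftover width: 4221 − 3015.0000 = 1206.0000 px.
That's 1206.0000 × 1809 ≈ 2181654 black pixels.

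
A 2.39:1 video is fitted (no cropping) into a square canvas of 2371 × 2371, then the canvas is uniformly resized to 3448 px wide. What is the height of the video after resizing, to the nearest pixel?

At 2371×2371 the video is width-limited, so height = 2371 / 2.390 ≈ 992.05 px.
The frame scales by 3448/2371 = 1.4542; 992.05 × 1.4542 ≈ 1442.68 px.

1443 px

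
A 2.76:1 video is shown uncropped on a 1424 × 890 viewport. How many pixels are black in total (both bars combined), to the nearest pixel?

Since 2.760 > 1.600, the video is width-limited.
That makes the image 515.9420 px tall (1424 / 2.760).
Leftover height: 890 − 515.9420 = 374.0580 px.
That's 374.0580 × 1424 ≈ 532659 black pixels.

532659 pixels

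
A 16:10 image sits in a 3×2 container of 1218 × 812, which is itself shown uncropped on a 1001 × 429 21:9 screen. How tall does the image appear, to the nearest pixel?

16:10 in 1218×812: fills the width, so the image is 1218.00 × 761.25.
Second fit — the 3×2 canvas into 1001×429 spans the height: 643.50 × 429.00 (×0.5283 from 1218×812).
The image scales with it: height 761.25 × 0.5283 ≈ 402.19.

402 px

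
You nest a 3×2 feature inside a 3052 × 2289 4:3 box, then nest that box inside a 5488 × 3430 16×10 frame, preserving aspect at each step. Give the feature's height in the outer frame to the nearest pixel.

3×2 in 3052×2289: fills the width, so the feature is 3052.00 × 2034.67.
The 4:3 canvas is height-limited in 5488×3430, giving 4573.33 × 3430.00; scale factor 1.4985.
Applying the same ×1.4985: 2034.67 → 3048.89.

3049 px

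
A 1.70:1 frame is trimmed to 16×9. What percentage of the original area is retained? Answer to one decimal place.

16×9 is wider than 1.70:1, so the crop keeps the full width and trims the height.
(1.700)/(1.778) ≈ 0.956 of the area survives.

95.6%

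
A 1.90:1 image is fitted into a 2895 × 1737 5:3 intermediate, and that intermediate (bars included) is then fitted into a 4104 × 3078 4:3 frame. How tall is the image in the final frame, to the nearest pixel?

1.90:1 in 2895×1737: fills the width, so the image is 2895.00 × 1523.68.
5:3 in 4104×3078: fills the width, so the intermediate becomes 4104.00 × 2462.40 — a scale of ×1.4176.
So the image's height is 1523.68 × 1.4176 ≈ 2160.00.

2160 px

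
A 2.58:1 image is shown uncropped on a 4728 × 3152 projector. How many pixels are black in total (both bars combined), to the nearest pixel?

2.58:1 (2.580) > 3:2 (1.500), so the image fills the width.
The image is 4728 / 2.580 ≈ 1832.5581 px tall.
3152 − 1832.5581 = 1319.4419 px of bars.
That's 1319.4419 × 4728 ≈ 6238321 black pixels.

6238321 pixels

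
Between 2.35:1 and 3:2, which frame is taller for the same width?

3:2

2.35 and 3:2 = 1.5; 2.35 > 1.5. The smaller width-to-height ratio is the taller frame.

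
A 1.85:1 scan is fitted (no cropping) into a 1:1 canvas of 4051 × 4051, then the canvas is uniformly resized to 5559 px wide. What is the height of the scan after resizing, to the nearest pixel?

3005 px

Fitted into 4051×4051, the scan spans the width; its height is 4051 / 1.850 ≈ 2189.73 px.
Resizing to 5559 px wide multiplies everything by 1.3723: 2189.73 → 3004.86 px.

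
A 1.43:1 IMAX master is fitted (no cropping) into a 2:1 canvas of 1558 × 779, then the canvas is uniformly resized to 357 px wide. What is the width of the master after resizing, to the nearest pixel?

Fitted into 1558×779, the master spans the height; its width is 779 × 1.430 ≈ 1113.97 px.
Resizing to 357 px wide multiplies everything by 0.2291: 1113.97 → 255.25 px.

255 px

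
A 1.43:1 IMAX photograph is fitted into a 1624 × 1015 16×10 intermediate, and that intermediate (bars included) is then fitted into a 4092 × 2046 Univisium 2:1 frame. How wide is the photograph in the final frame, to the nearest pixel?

Inside the 1624×1015 canvas the photograph is height-limited at 1451.45 × 1015.00.
16×10 in 4092×2046: fills the height, so the intermediate becomes 3273.60 × 2046.00 — a scale of ×2.0158.
Applying the same ×2.0158: 1451.45 → 2925.78.

2926 px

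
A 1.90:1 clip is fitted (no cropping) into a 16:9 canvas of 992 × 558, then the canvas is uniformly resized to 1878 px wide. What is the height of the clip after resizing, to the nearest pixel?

988 px

At 992×558 the clip is width-limited, so height = 992 / 1.900 ≈ 522.11 px.
Resizing to 1878 px wide multiplies everything by 1.8931: 522.11 → 988.42 px.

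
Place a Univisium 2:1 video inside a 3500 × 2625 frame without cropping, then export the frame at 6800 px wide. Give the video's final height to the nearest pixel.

3400 px

Fitted into 3500×2625, the video spans the width; its height is 3500 × 1/2 ≈ 1750.00 px.
The frame scales by 6800/3500 = 1.9429; 1750.00 × 1.9429 ≈ 3400.00 px.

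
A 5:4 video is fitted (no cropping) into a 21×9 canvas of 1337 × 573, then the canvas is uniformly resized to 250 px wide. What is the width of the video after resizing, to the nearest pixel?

134 px

At 1337×573 the video is height-limited, so width = 573 × 5/4 ≈ 716.25 px.
Scaling 1337 → 250 is ×0.1870, so the width becomes 716.25 × 0.1870 ≈ 133.93 px.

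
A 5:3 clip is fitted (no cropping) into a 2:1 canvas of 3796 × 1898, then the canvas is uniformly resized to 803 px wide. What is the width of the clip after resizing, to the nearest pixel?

At 3796×1898 the clip is height-limited, so width = 1898 × 5/3 ≈ 3163.33 px.
Resizing to 803 px wide multiplies everything by 0.2115: 3163.33 → 669.17 px.

669 px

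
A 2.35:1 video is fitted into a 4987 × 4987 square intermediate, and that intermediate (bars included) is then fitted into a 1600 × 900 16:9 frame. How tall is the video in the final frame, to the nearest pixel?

2.35:1 in 4987×4987: fills the width, so the video is 4987.00 × 2122.13.
The square canvas is height-limited in 1600×900, giving 900.00 × 900.00; scale factor 0.1805.
Applying the same ×0.1805: 2122.13 → 382.98.

383 px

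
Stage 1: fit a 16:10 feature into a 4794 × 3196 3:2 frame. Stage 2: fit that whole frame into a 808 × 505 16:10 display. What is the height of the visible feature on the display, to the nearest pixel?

473 px

16:10 in 4794×3196: fills the width, so the feature is 4794.00 × 2996.25.
3:2 in 808×505: fills the height, so the intermediate becomes 757.50 × 505.00 — a scale of ×0.1580.
The feature scales with it: height 2996.25 × 0.1580 ≈ 473.44.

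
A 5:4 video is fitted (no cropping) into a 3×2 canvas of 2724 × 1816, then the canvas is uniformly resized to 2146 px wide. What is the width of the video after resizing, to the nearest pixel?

1788 px

Fitted into 2724×1816, the video spans the height; its width is 1816 × 5/4 ≈ 2270.00 px.
Resizing to 2146 px wide multiplies everything by 0.7878: 2270.00 → 1788.33 px.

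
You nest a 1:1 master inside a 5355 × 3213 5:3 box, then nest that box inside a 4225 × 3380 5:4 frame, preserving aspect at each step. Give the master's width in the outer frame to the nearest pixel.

Inside the 5355×3213 canvas the master is height-limited at 3213.00 × 3213.00.
5:3 in 4225×3380: fills the width, so the intermediate becomes 4225.00 × 2535.00 — a scale of ×0.7890.
The master scales with it: width 3213.00 × 0.7890 ≈ 2535.00.

2535 px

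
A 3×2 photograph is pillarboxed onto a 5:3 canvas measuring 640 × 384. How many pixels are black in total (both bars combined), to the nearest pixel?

24576 pixels

3×2 (1.500) < 5:3 (1.667), so the photograph fills the height.
The photograph is 384 × 3/2 ≈ 576.0000 px wide.
Leftover width: 640 − 576.0000 = 64.0000 px.
That's 64.0000 × 384 ≈ 24576 black pixels.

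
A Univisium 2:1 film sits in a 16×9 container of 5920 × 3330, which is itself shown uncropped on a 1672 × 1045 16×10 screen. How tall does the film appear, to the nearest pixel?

836 px

First fit — Univisium 2:1 into 5920×3330 spans the width: 5920.00 × 2960.00.
Second fit — the 16×9 canvas into 1672×1045 spans the width: 1672.00 × 940.50 (×0.2824 from 5920×3330).
The film scales with it: height 2960.00 × 0.2824 ≈ 836.00.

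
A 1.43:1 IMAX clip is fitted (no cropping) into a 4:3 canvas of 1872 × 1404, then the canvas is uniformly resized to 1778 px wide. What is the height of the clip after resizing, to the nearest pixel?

In the 1872×1404 frame the clip fills the width: height = 1872 / 1.430 ≈ 1309.09 px.
Resizing to 1778 px wide multiplies everything by 0.9498: 1309.09 → 1243.36 px.

1243 px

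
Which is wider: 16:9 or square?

16:9

16:9 = 1.778 and square = 1; 1.778 > 1.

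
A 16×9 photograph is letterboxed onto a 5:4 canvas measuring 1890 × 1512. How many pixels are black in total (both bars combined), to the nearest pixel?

848374 pixels

16×9 is wider than 5:4, so it spans the full width.
That makes the image 1063.1250 px tall (1890 × 9/16).
Black = 1512 − 1063.1250 = 448.8750 px.
That's 448.8750 × 1890 ≈ 848374 black pixels.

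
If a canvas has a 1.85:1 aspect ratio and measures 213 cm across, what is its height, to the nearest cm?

213 / 1.850 = 115.14.

115 cm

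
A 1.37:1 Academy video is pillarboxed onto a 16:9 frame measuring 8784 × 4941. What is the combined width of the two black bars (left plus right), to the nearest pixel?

Since 1.370 < 1.778, the video is height-limited.
The video is 4941 × 1.370 ≈ 6769.17 px wide.
Leftover width: 8784 − 6769.17 = 2014.83 px.

2015 px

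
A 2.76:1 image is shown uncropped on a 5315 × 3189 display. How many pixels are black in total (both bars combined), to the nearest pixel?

2.76:1 (2.760) > 5:3 (1.667), so the image fills the width.
Content height = 5315 / 2.760 ≈ 1925.7246 px.
Black = 3189 − 1925.7246 = 1263.2754 px.
Bar area = 1263.2754 × 5315 ≈ 6714309 px.

6714309 pixels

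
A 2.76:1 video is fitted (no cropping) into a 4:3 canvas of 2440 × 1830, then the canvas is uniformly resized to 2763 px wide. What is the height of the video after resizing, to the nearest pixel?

Fitted into 2440×1830, the video spans the width; its height is 2440 / 2.760 ≈ 884.06 px.
The frame scales by 2763/2440 = 1.1324; 884.06 × 1.1324 ≈ 1001.09 px.

1001 px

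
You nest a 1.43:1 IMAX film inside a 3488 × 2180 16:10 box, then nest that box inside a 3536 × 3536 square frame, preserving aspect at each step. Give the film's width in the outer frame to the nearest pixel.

Inside the 3488×2180 canvas the film is height-limited at 3117.40 × 2180.00.
16:10 in 3536×3536: fills the width, so the intermediate becomes 3536.00 × 2210.00 — a scale of ×1.0138.
Applying the same ×1.0138: 3117.40 → 3160.30.

3160 px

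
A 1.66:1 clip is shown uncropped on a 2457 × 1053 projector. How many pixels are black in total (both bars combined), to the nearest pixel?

1.66:1 is narrower than 21:9, so it spans the full height.
Content width = 1053 × 1.660 ≈ 1747.9800 px.
2457 − 1747.9800 = 709.0200 px of bars.
Bar area = 709.0200 × 1053 ≈ 746598 px.

746598 pixels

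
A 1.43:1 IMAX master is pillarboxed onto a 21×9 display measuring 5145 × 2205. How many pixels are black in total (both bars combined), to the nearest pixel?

1.43:1 IMAX (1.430) < 21×9 (2.333), so the master fills the height.
The master is 2205 × 1.430 ≈ 3153.1500 px wide.
Black = 5145 − 3153.1500 = 1991.8500 px.
Bar area = 1991.8500 × 2205 ≈ 4392029 px.

4392029 pixels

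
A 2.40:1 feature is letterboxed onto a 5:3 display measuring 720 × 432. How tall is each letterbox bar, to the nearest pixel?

66 px

2.40:1 (2.400) > 5:3 (1.667), so the feature fills the width.
Content height = 720 / 2.400 ≈ 300.00 px.
Black = 432 − 300.00 = 132.00 px, or 66.00 per bar.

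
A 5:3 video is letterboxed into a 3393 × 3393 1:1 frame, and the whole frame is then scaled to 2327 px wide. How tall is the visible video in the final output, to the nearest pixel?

Fitted into 3393×3393, the video spans the width; its height is 3393 × 3/5 ≈ 2035.80 px.
Scaling 3393 → 2327 is ×0.6858, so the height becomes 2035.80 × 0.6858 ≈ 1396.20 px.

1396 px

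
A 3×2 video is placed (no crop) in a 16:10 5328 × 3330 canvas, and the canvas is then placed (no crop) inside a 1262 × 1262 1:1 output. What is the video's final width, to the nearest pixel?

First fit — 3×2 into 5328×3330 spans the height: 4995.00 × 3330.00.
Second fit — the 16:10 canvas into 1262×1262 spans the width: 1262.00 × 788.75 (×0.2369 from 5328×3330).
So the video's width is 4995.00 × 0.2369 ≈ 1183.12.

1183 px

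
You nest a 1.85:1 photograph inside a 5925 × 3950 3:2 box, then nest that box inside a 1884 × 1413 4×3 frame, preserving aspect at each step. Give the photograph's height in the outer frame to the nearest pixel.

1018 px

1.85:1 in 5925×3950: fills the width, so the photograph is 5925.00 × 3202.70.
Second fit — the 3:2 canvas into 1884×1413 spans the width: 1884.00 × 1256.00 (×0.3180 from 5925×3950).
Applying the same ×0.3180: 3202.70 → 1018.38.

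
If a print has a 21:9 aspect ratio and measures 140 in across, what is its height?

60 in

140·9/21 = 60.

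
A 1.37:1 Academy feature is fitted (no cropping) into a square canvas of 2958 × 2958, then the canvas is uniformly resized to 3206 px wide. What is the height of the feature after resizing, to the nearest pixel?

Fitted into 2958×2958, the feature spans the width; its height is 2958 / 1.370 ≈ 2159.12 px.
The frame scales by 3206/2958 = 1.0838; 2159.12 × 1.0838 ≈ 2340.15 px.

2340 px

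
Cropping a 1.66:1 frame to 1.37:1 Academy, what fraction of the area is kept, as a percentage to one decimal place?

82.5%

The height stays; only width is cut (since 1.37:1 Academy is narrower than 1.66:1).
Area ratio = (1.370)/(1.660) = 82.53% retained.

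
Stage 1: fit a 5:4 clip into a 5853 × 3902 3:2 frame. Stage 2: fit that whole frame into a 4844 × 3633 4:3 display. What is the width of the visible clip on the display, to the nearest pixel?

4037 px

Inside the 5853×3902 canvas the clip is height-limited at 4877.50 × 3902.00.
Second fit — the 3:2 canvas into 4844×3633 spans the width: 4844.00 × 3229.33 (×0.8276 from 5853×3902).
Applying the same ×0.8276: 4877.50 → 4036.67.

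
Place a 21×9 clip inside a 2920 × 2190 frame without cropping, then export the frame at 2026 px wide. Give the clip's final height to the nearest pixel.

At 2920×2190 the clip is width-limited, so height = 2920 × 9/21 ≈ 1251.43 px.
Scaling 2920 → 2026 is ×0.6938, so the height becomes 1251.43 × 0.6938 ≈ 868.29 px.

868 px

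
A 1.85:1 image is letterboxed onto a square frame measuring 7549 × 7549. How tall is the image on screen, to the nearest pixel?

1.85:1 (1.850) > square (1.000), so the image fills the width.
Content height = 7549 / 1.850 ≈ 4080.54 px.

4081 px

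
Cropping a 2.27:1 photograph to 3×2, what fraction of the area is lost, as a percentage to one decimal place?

33.9%

The height stays; only width is cut (since 3×2 is narrower than 2.27:1).
(1.500)/(2.270) ≈ 0.661 of the area survives, leaving 33.92% discarded.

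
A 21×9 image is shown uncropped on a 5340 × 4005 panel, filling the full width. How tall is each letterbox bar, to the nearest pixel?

That makes the image 2288.57 px tall (5340 × 9/21).
Leftover height: 4005 − 2288.57 = 1716.43 px → 858.21 each side.

858 px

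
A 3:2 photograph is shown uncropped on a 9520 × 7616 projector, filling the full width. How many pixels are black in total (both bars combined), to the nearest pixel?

That makes the image 6346.6667 px tall (9520 × 2/3).
7616 − 6346.6667 = 1269.3333 px of bars.
Across the 9520-px span: 1269.3333 × 9520 ≈ 12084053 px.

12084053 pixels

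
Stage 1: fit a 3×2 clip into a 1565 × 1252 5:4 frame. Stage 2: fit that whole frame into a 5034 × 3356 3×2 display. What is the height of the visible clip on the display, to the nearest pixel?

Inside the 1565×1252 canvas the clip is width-limited at 1565.00 × 1043.33.
Second fit — the 5:4 canvas into 5034×3356 spans the height: 4195.00 × 3356.00 (×2.6805 from 1565×1252).
So the clip's height is 1043.33 × 2.6805 ≈ 2796.67.

2797 px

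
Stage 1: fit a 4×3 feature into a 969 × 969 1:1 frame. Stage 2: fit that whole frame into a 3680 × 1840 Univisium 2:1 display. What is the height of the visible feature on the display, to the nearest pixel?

1380 px

First fit — 4×3 into 969×969 spans the width: 969.00 × 726.75.
The 1:1 canvas is height-limited in 3680×1840, giving 1840.00 × 1840.00; scale factor 1.8989.
The feature scales with it: height 726.75 × 1.8989 ≈ 1380.00.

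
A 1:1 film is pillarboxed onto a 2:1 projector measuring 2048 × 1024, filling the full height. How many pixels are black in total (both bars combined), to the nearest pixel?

That makes the image 1024.0000 px wide (1024 × 1/1).
Black = 2048 − 1024.0000 = 1024.0000 px.
Across the 1024-px span: 1024.0000 × 1024 ≈ 1048576 px.

1048576 pixels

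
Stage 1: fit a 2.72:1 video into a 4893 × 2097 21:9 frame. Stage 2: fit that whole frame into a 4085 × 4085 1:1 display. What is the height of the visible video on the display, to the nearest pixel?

1502 px

First fit — 2.72:1 into 4893×2097 spans the width: 4893.00 × 1798.90.
Second fit — the 21:9 canvas into 4085×4085 spans the width: 4085.00 × 1750.71 (×0.8349 from 4893×2097).
The video scales with it: height 1798.90 × 0.8349 ≈ 1501.84.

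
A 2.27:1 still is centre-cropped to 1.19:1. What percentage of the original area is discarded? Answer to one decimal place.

The height stays; only width is cut (since 1.19:1 is narrower than 2.27:1).
Area ratio = (1.190)/(2.270) = 52.42%; the remaining 47.58% is cropped out.

47.6%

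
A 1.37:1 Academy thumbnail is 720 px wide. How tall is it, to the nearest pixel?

Height = 720 / 1.370 = 525.55.

526 px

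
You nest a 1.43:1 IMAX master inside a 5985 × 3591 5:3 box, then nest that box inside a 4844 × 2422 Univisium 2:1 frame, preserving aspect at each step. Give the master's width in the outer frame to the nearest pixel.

3463 px

1.43:1 IMAX in 5985×3591: fills the height, so the master is 5135.13 × 3591.00.
Second fit — the 5:3 canvas into 4844×2422 spans the height: 4036.67 × 2422.00 (×0.6745 from 5985×3591).
So the master's width is 5135.13 × 0.6745 ≈ 3463.46.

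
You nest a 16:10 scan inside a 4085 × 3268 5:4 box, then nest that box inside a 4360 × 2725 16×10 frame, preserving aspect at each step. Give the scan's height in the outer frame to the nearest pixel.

16:10 in 4085×3268: fills the width, so the scan is 4085.00 × 2553.12.
Second fit — the 5:4 canvas into 4360×2725 spans the height: 3406.25 × 2725.00 (×0.8338 from 4085×3268).
The scan scales with it: height 2553.12 × 0.8338 ≈ 2128.91.

2129 px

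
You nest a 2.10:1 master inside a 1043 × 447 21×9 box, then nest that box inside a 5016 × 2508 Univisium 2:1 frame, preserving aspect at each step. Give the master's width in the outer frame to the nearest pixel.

2.10:1 in 1043×447: fills the height, so the master is 938.70 × 447.00.
21×9 in 5016×2508: fills the width, so the intermediate becomes 5016.00 × 2149.71 — a scale of ×4.8092.
Applying the same ×4.8092: 938.70 → 4514.40.

4514 px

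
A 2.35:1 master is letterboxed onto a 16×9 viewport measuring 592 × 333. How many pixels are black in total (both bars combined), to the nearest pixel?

48002 pixels

2.35:1 is wider than 16×9, so it spans the full width.
Content height = 592 / 2.350 ≈ 251.9149 px.
333 − 251.9149 = 81.0851 px of bars.
Across the 592-px span: 81.0851 × 592 ≈ 48002 px.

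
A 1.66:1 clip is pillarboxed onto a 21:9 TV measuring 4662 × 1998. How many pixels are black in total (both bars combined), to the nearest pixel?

1.66:1 is narrower than 21:9, so it spans the full height.
Content width = 1998 × 1.660 ≈ 3316.6800 px.
4662 − 3316.6800 = 1345.3200 px of bars.
That's 1345.3200 × 1998 ≈ 2687949 black pixels.

2687949 pixels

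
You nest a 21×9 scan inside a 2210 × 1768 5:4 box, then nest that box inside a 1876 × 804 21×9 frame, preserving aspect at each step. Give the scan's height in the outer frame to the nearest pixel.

431 px

Inside the 2210×1768 canvas the scan is width-limited at 2210.00 × 947.14.
5:4 in 1876×804: fills the height, so the intermediate becomes 1005.00 × 804.00 — a scale of ×0.4548.
Applying the same ×0.4548: 947.14 → 430.71.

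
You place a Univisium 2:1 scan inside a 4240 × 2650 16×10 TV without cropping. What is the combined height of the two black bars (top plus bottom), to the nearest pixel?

Univisium 2:1 (2.000) > 16×10 (1.600), so the scan fills the width.
The scan is 4240 × 1/2 ≈ 2120.00 px tall.
Black = 2650 − 2120.00 = 530.00 px.

530 px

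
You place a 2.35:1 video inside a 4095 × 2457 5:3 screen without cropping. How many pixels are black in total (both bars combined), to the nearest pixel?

2925660 pixels

2.35:1 (2.350) > 5:3 (1.667), so the video fills the width.
Content height = 4095 / 2.350 ≈ 1742.5532 px.
Leftover height: 2457 − 1742.5532 = 714.4468 px.
That's 714.4468 × 4095 ≈ 2925660 black pixels.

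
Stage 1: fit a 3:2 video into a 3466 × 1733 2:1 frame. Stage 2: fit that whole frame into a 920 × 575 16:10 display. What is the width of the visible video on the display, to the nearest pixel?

Inside the 3466×1733 canvas the video is height-limited at 2599.50 × 1733.00.
2:1 in 920×575: fills the width, so the intermediate becomes 920.00 × 460.00 — a scale of ×0.2654.
Applying the same ×0.2654: 2599.50 → 690.00.

690 px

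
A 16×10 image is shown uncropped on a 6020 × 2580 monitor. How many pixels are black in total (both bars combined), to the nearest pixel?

4881360 pixels

16×10 (1.600) < 21×9 (2.333), so the image fills the height.
The image is 2580 × 16/10 ≈ 4128.0000 px wide.
Black = 6020 − 4128.0000 = 1892.0000 px.
That's 1892.0000 × 2580 ≈ 4881360 black pixels.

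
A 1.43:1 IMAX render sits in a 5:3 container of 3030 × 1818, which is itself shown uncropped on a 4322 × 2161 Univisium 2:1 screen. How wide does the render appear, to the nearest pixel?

3090 px

First fit — 1.43:1 IMAX into 3030×1818 spans the height: 2599.74 × 1818.00.
Second fit — the 5:3 canvas into 4322×2161 spans the height: 3601.67 × 2161.00 (×1.1887 from 3030×1818).
Applying the same ×1.1887: 2599.74 → 3090.23.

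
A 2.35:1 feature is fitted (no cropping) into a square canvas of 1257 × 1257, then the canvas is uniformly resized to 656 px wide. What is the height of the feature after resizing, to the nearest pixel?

In the 1257×1257 frame the feature fills the width: height = 1257 / 2.350 ≈ 534.89 px.
Scaling 1257 → 656 is ×0.5219, so the height becomes 534.89 × 0.5219 ≈ 279.15 px.

279 px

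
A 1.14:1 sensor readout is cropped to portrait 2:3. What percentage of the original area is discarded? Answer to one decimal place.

Going from 1.14:1 to portrait 2:3 means cutting width while keeping height.
Area ratio = (0.667)/(1.140) = 58.48%; the remaining 41.52% is cropped out.

41.5%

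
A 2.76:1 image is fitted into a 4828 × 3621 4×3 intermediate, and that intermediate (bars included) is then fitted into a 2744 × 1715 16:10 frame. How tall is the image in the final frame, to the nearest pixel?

829 px

Inside the 4828×3621 canvas the image is width-limited at 4828.00 × 1749.28.
Second fit — the 4×3 canvas into 2744×1715 spans the height: 2286.67 × 1715.00 (×0.4736 from 4828×3621).
The image scales with it: height 1749.28 × 0.4736 ≈ 828.50.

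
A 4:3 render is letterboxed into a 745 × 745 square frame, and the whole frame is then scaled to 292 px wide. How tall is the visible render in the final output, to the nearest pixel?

219 px

In the 745×745 frame the render fills the width: height = 745 × 3/4 ≈ 558.75 px.
The frame scales by 292/745 = 0.3919; 558.75 × 0.3919 ≈ 219.00 px.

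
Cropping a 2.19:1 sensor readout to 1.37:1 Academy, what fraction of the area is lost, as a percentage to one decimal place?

Going from 2.19:1 to 1.37:1 Academy means cutting width while keeping height.
Area ratio = (1.370)/(2.190) = 62.56%; the remaining 37.44% is cropped out.

37.4%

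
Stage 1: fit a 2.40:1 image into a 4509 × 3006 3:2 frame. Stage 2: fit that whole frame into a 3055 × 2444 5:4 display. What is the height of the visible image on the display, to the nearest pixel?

1273 px

2.40:1 in 4509×3006: fills the width, so the image is 4509.00 × 1878.75.
3:2 in 3055×2444: fills the width, so the intermediate becomes 3055.00 × 2036.67 — a scale of ×0.6775.
Applying the same ×0.6775: 1878.75 → 1272.92.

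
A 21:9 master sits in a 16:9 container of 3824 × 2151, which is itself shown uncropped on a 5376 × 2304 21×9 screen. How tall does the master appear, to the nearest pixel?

Inside the 3824×2151 canvas the master is width-limited at 3824.00 × 1638.86.
The 16:9 canvas is height-limited in 5376×2304, giving 4096.00 × 2304.00; scale factor 1.0711.
Applying the same ×1.0711: 1638.86 → 1755.43.

1755 px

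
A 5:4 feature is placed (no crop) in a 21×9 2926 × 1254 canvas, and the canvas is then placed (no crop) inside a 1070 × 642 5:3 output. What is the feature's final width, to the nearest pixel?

Inside the 2926×1254 canvas the feature is height-limited at 1567.50 × 1254.00.
21×9 in 1070×642: fills the width, so the intermediate becomes 1070.00 × 458.57 — a scale of ×0.3657.
The feature scales with it: width 1567.50 × 0.3657 ≈ 573.21.

573 px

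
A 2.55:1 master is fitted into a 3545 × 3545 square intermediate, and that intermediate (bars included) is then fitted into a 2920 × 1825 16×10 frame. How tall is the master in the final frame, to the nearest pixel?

716 px

Inside the 3545×3545 canvas the master is width-limited at 3545.00 × 1390.20.
square in 2920×1825: fills the height, so the intermediate becomes 1825.00 × 1825.00 — a scale of ×0.5148.
The master scales with it: height 1390.20 × 0.5148 ≈ 715.69.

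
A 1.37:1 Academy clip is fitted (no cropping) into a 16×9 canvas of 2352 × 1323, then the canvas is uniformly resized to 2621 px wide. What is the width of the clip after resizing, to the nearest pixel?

2020 px

In the 2352×1323 frame the clip fills the height: width = 1323 × 1.370 ≈ 1812.51 px.
Scaling 2352 → 2621 is ×1.1144, so the width becomes 1812.51 × 1.1144 ≈ 2019.81 px.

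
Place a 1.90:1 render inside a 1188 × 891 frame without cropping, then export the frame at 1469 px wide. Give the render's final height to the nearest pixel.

773 px

Fitted into 1188×891, the render spans the width; its height is 1188 / 1.900 ≈ 625.26 px.
The frame scales by 1469/1188 = 1.2365; 625.26 × 1.2365 ≈ 773.16 px.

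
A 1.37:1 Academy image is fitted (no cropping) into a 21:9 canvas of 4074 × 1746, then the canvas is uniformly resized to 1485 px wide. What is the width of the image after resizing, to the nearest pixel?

872 px

At 4074×1746 the image is height-limited, so width = 1746 × 1.370 ≈ 2392.02 px.
Scaling 4074 → 1485 is ×0.3645, so the width becomes 2392.02 × 0.3645 ≈ 871.91 px.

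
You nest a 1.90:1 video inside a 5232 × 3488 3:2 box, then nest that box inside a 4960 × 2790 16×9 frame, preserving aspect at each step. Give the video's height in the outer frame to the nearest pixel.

1.90:1 in 5232×3488: fills the width, so the video is 5232.00 × 2753.68.
3:2 in 4960×2790: fills the height, so the intermediate becomes 4185.00 × 2790.00 — a scale of ×0.7999.
Applying the same ×0.7999: 2753.68 → 2202.63.

2203 px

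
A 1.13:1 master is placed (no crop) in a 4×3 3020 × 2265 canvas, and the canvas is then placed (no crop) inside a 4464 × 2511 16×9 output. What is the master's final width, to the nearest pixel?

First fit — 1.13:1 into 3020×2265 spans the height: 2559.45 × 2265.00.
Second fit — the 4×3 canvas into 4464×2511 spans the height: 3348.00 × 2511.00 (×1.1086 from 3020×2265).
So the master's width is 2559.45 × 1.1086 ≈ 2837.43.

2837 px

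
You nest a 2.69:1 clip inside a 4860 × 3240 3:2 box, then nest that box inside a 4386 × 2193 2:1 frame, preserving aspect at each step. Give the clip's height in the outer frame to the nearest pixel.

Inside the 4860×3240 canvas the clip is width-limited at 4860.00 × 1806.69.
Second fit — the 3:2 canvas into 4386×2193 spans the height: 3289.50 × 2193.00 (×0.6769 from 4860×3240).
Applying the same ×0.6769: 1806.69 → 1222.86.

1223 px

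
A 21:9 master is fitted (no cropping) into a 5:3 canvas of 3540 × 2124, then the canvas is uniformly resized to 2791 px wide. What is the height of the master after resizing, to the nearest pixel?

1196 px

In the 3540×2124 frame the master fills the width: height = 3540 × 9/21 ≈ 1517.14 px.
Scaling 3540 → 2791 is ×0.7884, so the height becomes 1517.14 × 0.7884 ≈ 1196.14 px.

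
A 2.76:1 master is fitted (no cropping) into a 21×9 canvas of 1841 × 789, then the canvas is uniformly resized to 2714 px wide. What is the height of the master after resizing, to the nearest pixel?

In the 1841×789 frame the master fills the width: height = 1841 / 2.760 ≈ 667.03 px.
The frame scales by 2714/1841 = 1.4742; 667.03 × 1.4742 ≈ 983.33 px.

983 px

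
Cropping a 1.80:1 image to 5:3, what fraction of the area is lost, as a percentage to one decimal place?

5:3 is narrower than 1.80:1, so the crop keeps the full height and trims the width.
Fraction kept = (1.667)/(1.800) ≈ 92.59%, so 7.41% is lost.

7.4%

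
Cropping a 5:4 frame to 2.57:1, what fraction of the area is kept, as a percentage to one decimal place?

48.6%

The width stays; only height is cut (since 2.57:1 is wider than 5:4).
(1.250)/(2.570) ≈ 0.486 of the area survives.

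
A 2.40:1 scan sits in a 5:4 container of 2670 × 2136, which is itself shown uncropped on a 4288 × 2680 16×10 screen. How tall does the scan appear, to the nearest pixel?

First fit — 2.40:1 into 2670×2136 spans the width: 2670.00 × 1112.50.
Second fit — the 5:4 canvas into 4288×2680 spans the height: 3350.00 × 2680.00 (×1.2547 from 2670×2136).
So the scan's height is 1112.50 × 1.2547 ≈ 1395.83.

1396 px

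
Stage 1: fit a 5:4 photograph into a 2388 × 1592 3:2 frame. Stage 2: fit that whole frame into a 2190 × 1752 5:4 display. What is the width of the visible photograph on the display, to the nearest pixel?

First fit — 5:4 into 2388×1592 spans the height: 1990.00 × 1592.00.
The 3:2 canvas is width-limited in 2190×1752, giving 2190.00 × 1460.00; scale factor 0.9171.
The photograph scales with it: width 1990.00 × 0.9171 ≈ 1825.00.

1825 px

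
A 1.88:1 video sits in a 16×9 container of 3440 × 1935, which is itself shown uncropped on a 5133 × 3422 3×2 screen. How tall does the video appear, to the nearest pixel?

2730 px

1.88:1 in 3440×1935: fills the width, so the video is 3440.00 × 1829.79.
Second fit — the 16×9 canvas into 5133×3422 spans the width: 5133.00 × 2887.31 (×1.4922 from 3440×1935).
The video scales with it: height 1829.79 × 1.4922 ≈ 2730.32.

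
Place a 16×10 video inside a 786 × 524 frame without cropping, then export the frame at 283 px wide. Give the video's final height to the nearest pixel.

177 px

In the 786×524 frame the video fills the width: height = 786 × 10/16 ≈ 491.25 px.
Resizing to 283 px wide multiplies everything by 0.3601: 491.25 → 176.88 px.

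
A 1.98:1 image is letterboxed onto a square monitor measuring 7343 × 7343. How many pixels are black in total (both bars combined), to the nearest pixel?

1.98:1 (1.980) > square (1.000), so the image fills the width.
The image is 7343 / 1.980 ≈ 3708.5859 px tall.
7343 − 3708.5859 = 3634.4141 px of bars.
That's 3634.4141 × 7343 ≈ 26687503 black pixels.

26687503 pixels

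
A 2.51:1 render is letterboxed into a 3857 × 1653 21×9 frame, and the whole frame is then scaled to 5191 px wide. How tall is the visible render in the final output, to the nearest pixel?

2068 px

In the 3857×1653 frame the render fills the width: height = 3857 / 2.510 ≈ 1536.65 px.
The frame scales by 5191/3857 = 1.3459; 1536.65 × 1.3459 ≈ 2068.13 px.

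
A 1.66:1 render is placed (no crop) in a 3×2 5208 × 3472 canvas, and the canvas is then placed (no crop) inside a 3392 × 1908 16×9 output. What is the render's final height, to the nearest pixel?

Inside the 5208×3472 canvas the render is width-limited at 5208.00 × 3137.35.
Second fit — the 3×2 canvas into 3392×1908 spans the height: 2862.00 × 1908.00 (×0.5495 from 5208×3472).
The render scales with it: height 3137.35 × 0.5495 ≈ 1724.10.

1724 px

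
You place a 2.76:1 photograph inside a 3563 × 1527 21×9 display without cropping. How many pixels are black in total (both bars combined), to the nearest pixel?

2.76:1 (2.760) > 21×9 (2.333), so the photograph fills the width.
Content height = 3563 / 2.760 ≈ 1290.9420 px.
Leftover height: 1527 − 1290.9420 = 236.0580 px.
Bar area = 236.0580 × 3563 ≈ 841075 px.

841075 pixels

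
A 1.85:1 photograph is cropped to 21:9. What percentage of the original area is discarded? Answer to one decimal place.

20.7%

The width stays; only height is cut (since 21:9 is wider than 1.85:1).
Area ratio = (1.850)/(2.333) = 79.29%; the remaining 20.71% is cropped out.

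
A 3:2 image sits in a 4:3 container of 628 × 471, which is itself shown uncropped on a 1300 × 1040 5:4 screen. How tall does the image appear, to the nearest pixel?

Inside the 628×471 canvas the image is width-limited at 628.00 × 418.67.
The 4:3 canvas is width-limited in 1300×1040, giving 1300.00 × 975.00; scale factor 2.0701.
The image scales with it: height 418.67 × 2.0701 ≈ 866.67.

867 px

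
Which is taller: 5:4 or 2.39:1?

5:4

5:4 = 1.25 and 2.39; 2.39 > 1.25. The smaller width-to-height ratio is the taller frame.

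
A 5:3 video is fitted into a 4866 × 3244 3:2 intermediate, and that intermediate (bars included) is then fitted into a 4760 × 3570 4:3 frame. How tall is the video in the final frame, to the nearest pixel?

First fit — 5:3 into 4866×3244 spans the width: 4866.00 × 2919.60.
Second fit — the 3:2 canvas into 4760×3570 spans the width: 4760.00 × 3173.33 (×0.9782 from 4866×3244).
Applying the same ×0.9782: 2919.60 → 2856.00.

2856 px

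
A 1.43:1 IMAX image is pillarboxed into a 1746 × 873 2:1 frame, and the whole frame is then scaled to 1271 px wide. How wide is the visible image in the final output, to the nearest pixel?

In the 1746×873 frame the image fills the height: width = 873 × 1.430 ≈ 1248.39 px.
Resizing to 1271 px wide multiplies everything by 0.7279: 1248.39 → 908.76 px.

909 px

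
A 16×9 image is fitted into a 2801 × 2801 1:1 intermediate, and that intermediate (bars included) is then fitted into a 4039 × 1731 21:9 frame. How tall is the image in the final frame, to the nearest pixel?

974 px

Inside the 2801×2801 canvas the image is width-limited at 2801.00 × 1575.56.
Second fit — the 1:1 canvas into 4039×1731 spans the height: 1731.00 × 1731.00 (×0.6180 from 2801×2801).
Applying the same ×0.6180: 1575.56 → 973.69.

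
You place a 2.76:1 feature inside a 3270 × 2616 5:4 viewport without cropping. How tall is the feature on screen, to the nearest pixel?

2.76:1 (2.760) > 5:4 (1.250), so the feature fills the width.
That makes the image 1184.78 px tall (3270 / 2.760).

1185 px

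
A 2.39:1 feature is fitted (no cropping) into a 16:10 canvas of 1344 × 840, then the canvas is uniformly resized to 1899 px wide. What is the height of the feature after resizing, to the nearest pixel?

In the 1344×840 frame the feature fills the width: height = 1344 / 2.390 ≈ 562.34 px.
Resizing to 1899 px wide multiplies everything by 1.4129: 562.34 → 794.56 px.

795 px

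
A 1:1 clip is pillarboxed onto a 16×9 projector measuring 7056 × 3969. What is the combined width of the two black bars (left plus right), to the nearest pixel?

3087 px

1:1 is narrower than 16×9, so it spans the full height.
Content width = 3969 × 1/1 ≈ 3969.00 px.
Black = 7056 − 3969.00 = 3087.00 px.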